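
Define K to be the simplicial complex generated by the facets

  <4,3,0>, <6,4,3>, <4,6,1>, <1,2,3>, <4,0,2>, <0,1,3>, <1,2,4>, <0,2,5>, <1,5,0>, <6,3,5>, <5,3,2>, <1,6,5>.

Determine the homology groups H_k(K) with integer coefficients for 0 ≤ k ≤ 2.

H_0 ≅ Z,  H_1 ≅ Z/2Z,  H_2 = 0.

We work with the vertex ordering 0 < 1 < 2 < 3 < 4 < 5 < 6. The simplices of K, each written with vertices in increasing order, are:

  0-simplices (7): [0], [1], [2], [3], [4], [5], [6]
  1-simplices (18): [0,1], [0,2], [0,3], [0,4], [0,5], [1,2], [1,3], [1,4], [1,5], [1,6], [2,3], [2,4], [2,5], [3,4], [3,5], [3,6], [4,6], [5,6]
  2-simplices (12): [0,1,3], [0,1,5], [0,2,4], [0,2,5], [0,3,4], [1,2,3], [1,2,4], [1,4,6], [1,5,6], [2,3,5], [3,4,6], [3,5,6]

Hence C_0 ≅ Z^7, C_1 ≅ Z^18, C_2 ≅ Z^12.

Boundary ∂_1: C_1 → C_0 maps an edge to its endpoints' difference, ∂[p,q] = q − p. For instance
  ∂[0,5] = [5] − [0].
The resulting 7×18 matrix has rank 6, and its Smith normal form has invariant factors (1,1,1,1,1,1).

∂_2: C_2 → C_1 sends each 2-simplex [p,q,r] to [q,r] − [p,r] + [p,q]. For instance
  ∂[3,4,6] = [4,6] − [3,6] + [3,4],
  ∂[0,2,5] = [2,5] − [0,5] + [0,2].
The resulting 18×12 matrix has rank 12, and its Smith normal form has invariant factors (1,1,1,1,1,1,1,1,1,1,1,2).

Reading off H_k = ker ∂_k / im ∂_{k+1}:

  H_0: rank C_0 − rank ∂_1 = 7 − 6 = 1, and the invariant factors of ∂_1 are all 1, so H_0 ≅ Z.
  H_1: rank ker ∂_1 − rank ∂_2 = (18 − 6) − 12 = 0, and ∂_2 has invariant factor 2 > 1, so H_1 ≅ Z/2Z.
  H_2: rank ker ∂_2 − rank ∂_3 = (12 − 12) − 0 = 0, and there is no ∂_3, so H_2 ≅ 0.

As a check, the Euler characteristic is 7 − 18 + 12 = 1, which agrees with 1 − 0 + 0 = 1.
(K is a triangulation of the real projective plane RP^2.)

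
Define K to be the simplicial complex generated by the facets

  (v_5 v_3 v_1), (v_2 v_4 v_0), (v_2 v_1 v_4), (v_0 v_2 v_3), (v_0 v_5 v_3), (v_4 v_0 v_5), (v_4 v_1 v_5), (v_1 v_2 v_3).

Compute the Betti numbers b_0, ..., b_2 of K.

b_0 = 1, b_1 = 0, b_2 = 1.

Order the vertices as v_0 < v_1 < v_2 < v_3 < v_4 < v_5. Listing each simplex with vertices in this order, K has dimension 2 with simplices:

  0-simplices (6): [v_0], [v_1], [v_2], [v_3], [v_4], [v_5]
  1-simplices (12): [v_0,v_2], [v_0,v_3], [v_0,v_4], [v_0,v_5], [v_1,v_2], [v_1,v_3], [v_1,v_4], [v_1,v_5], [v_2,v_3], [v_2,v_4], [v_3,v_5], [v_4,v_5]
  2-simplices (8): [v_0,v_2,v_3], [v_0,v_2,v_4], [v_0,v_3,v_5], [v_0,v_4,v_5], [v_1,v_2,v_3], [v_1,v_2,v_4], [v_1,v_3,v_5], [v_1,v_4,v_5]

giving chain groups C_0 ≅ Z^6, C_1 ≅ Z^12, C_2 ≅ Z^8.

Boundary ∂_1: C_1 → C_0 sends each edge [p,q] (with p < q) to q − p.
The resulting 6×12 matrix has rank 5, and its Smith normal form has invariant factors (1,1,1,1,1).

The boundary map ∂_2: C_2 → C_1 maps a triangle to the signed sum of its edges. For instance
  ∂[v_1,v_2,v_4] = [v_2,v_4] − [v_1,v_4] + [v_1,v_2],
  ∂[v_0,v_4,v_5] = [v_4,v_5] − [v_0,v_5] + [v_0,v_4].
This gives a 12×8 integer matrix of rank 7; reducing to Smith normal form yields diagonal entries (1,1,1,1,1,1,1).

From H_k ≅ ker(∂_k) / im(∂_{k+1}) we obtain:

  H_0: rank C_0 − rank ∂_1 = 6 − 5 = 1, and the invariant factors of ∂_1 are all 1, so H_0 = Z.
  H_1: rank ker ∂_1 − rank ∂_2 = (12 − 5) − 7 = 0, and the invariant factors of ∂_2 are all 1, so H_1 = 0.
  H_2: rank ker ∂_2 − rank ∂_3 = (8 − 7) − 0 = 1, and there is no ∂_3, so H_2 = Z.

Hence the Betti numbers are b_0 = 1, b_1 = 0, b_2 = 1.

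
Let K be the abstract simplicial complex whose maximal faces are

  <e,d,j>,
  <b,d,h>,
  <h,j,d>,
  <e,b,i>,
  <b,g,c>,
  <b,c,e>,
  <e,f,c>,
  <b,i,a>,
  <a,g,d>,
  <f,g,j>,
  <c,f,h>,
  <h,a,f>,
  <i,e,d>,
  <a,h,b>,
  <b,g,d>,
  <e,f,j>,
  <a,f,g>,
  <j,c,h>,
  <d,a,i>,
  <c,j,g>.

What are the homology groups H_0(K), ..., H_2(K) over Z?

Take the total order a < b < c < d < e < f < g < h < i < j on the vertex set. Then K (dimension 2) consists of the simplices:

  0-simplices (10): a, b, c, d, e, f, g, h, i, j
  1-simplices (30): ab, ad, af, ag, ah, ai, bc, bd, be, bg, bh, bi, ce, cf, cg, ch, cj, de, dg, dh, di, dj, ef, ei, ej, fg, fh, fj, gj, hj
  2-simplices (20): abh, abi, adg, adi, afg, afh, bce, bcg, bdg, bdh, bei, cef, cfh, cgj, chj, dei, dej, dhj, efj, fgj

Hence C_0 ≅ Z^10, C_1 ≅ Z^30, C_2 ≅ Z^20.

Boundary ∂_1: C_1 → C_0 is given by ∂[p,q] = [q] − [p].
The 10×30 boundary matrix has rank 9 and Smith normal form diag(1,1,1,1,1,1,1,1,1).

∂_2: C_2 → C_1 acts by ∂[p,q,r] = [q,r] − [p,r] + [p,q]. For instance
  ∂adi = di − ai + ad,
  ∂chj = hj − cj + ch.
As a 30×20 matrix over Z this has rank 20, with invariant factors (1,1,1,1,1,1,1,1,1,1,1,1,1,1,1,1,1,1,1,2).

From H_k ≅ ker(∂_k) / im(∂_{k+1}) we obtain:

  H_0: rank C_0 − rank ∂_1 = 10 − 9 = 1, and the invariant factors of ∂_1 are all 1, so H_0 = Z.
  H_1: rank ker ∂_1 − rank ∂_2 = (30 − 9) − 20 = 1, and ∂_2 has invariant factor 2 > 1, so H_1 = Z ⊕ Z/2Z.
  H_2: rank ker ∂_2 − rank ∂_3 = (20 − 20) − 0 = 0, and there is no ∂_3, so H_2 = 0.

H_0 ≅ Z,  H_1 ≅ Z ⊕ Z/2Z,  H_2 = 0.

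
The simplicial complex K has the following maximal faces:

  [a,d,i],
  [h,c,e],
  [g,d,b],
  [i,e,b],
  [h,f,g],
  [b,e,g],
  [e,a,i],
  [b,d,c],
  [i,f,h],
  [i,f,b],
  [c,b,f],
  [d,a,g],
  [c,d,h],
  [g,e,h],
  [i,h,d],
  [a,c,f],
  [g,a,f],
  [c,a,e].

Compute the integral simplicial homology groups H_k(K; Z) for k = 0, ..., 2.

Take the total order a < b < c < d < e < f < g < h < i on the vertex set. Then K (dimension 2) consists of the simplices:

  0-simplices (9): a, b, c, d, e, f, g, h, i
  1-simplices (27): ac, ad, ae, af, ag, ai, bc, bd, be, bf, bg, bi, cd, ce, cf, ch, dg, dh, di, eg, eh, ei, fg, fh, fi, gh, hi
  2-simplices (18): ace, acf, adg, adi, aei, afg, bcd, bcf, bdg, beg, bei, bfi, cdh, ceh, dhi, egh, fgh, fhi

giving chain groups C_0 ≅ Z^9, C_1 ≅ Z^27, C_2 ≅ Z^18.

∂_1: C_1 → C_0 is given by ∂[p,q] = [q] − [p]. For instance
  ∂bg = g − b.
This gives a 9×27 integer matrix of rank 8; reducing to Smith normal form yields diagonal entries (1,1,1,1,1,1,1,1).

The boundary map ∂_2: C_2 → C_1 acts by ∂[p,q,r] = [q,r] − [p,r] + [p,q]. For instance
  ∂adg = dg − ag + ad,
  ∂beg = eg − bg + be.
As a 27×18 matrix over Z this has rank 17, with invariant factors (1,1,1,1,1,1,1,1,1,1,1,1,1,1,1,1,1).

From H_k ≅ ker(∂_k) / im(∂_{k+1}) we obtain:

  H_0: rank C_0 − rank ∂_1 = 9 − 8 = 1, and the invariant factors of ∂_1 are all 1, so H_0 = Z.
  H_1: rank ker ∂_1 − rank ∂_2 = (27 − 8) − 17 = 2, and the invariant factors of ∂_2 are all 1, so H_1 = Z^2.
  H_2: rank ker ∂_2 − rank ∂_3 = (18 − 17) − 0 = 1, and there is no ∂_3, so H_2 = Z.

As a check, the Euler characteristic is 9 − 27 + 18 = 0, which agrees with 1 − 2 + 1 = 0.
(K is a triangulation of the torus T^2.)

H_0 ≅ Z,  H_1 ≅ Z^2,  H_2 ≅ Z.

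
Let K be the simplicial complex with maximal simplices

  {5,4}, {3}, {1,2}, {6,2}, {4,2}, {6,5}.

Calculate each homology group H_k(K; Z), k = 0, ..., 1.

H_0 = Z^2,  H_1 = Z.

Take the total order 1 < 2 < 3 < 4 < 5 < 6 on the vertex set. Then K (dimension 1) consists of the simplices:

  0-simplices (6): [1], [2], [3], [4], [5], [6]
  1-simplices (5): [1,2], [2,4], [2,6], [4,5], [5,6]

so the chain groups are C_0 ≅ Z^6, C_1 ≅ Z^5.

The boundary map ∂_1: C_1 → C_0 is given by ∂[p,q] = [q] − [p].
This gives a 6×5 integer matrix of rank 4; reducing to Smith normal form yields diagonal entries (1,1,1,1).

From H_k ≅ ker(∂_k) / im(∂_{k+1}) we obtain:

  H_0: rank C_0 − rank ∂_1 = 6 − 4 = 2, and the invariant factors of ∂_1 are all 1, so H_0 ≅ Z^2.
  H_1: rank ker ∂_1 − rank ∂_2 = (5 − 4) − 0 = 1, and there is no ∂_2, so H_1 ≅ Z.

As a check, the Euler characteristic is 6 − 5 = 1, which agrees with 2 − 1 = 1.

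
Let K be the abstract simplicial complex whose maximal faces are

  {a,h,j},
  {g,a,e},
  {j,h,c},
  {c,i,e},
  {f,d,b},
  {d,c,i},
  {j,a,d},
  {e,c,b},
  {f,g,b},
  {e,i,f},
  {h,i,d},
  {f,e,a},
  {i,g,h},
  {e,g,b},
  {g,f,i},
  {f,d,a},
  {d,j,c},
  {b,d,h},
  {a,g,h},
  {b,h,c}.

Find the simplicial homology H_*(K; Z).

Take the total order a < b < c < d < e < f < g < h < i < j on the vertex set. Then K (dimension 2) consists of the simplices:

  0-simplices (10): a, b, c, d, e, f, g, h, i, j
  1-simplices (30): ad, ae, af, ag, ah, aj, bc, bd, be, bf, bg, bh, cd, ce, ch, ci, cj, df, dh, di, dj, ef, eg, ei, fg, fi, gh, gi, hi, hj
  2-simplices (20): adf, adj, aef, aeg, agh, ahj, bce, bch, bdf, bdh, beg, bfg, cdi, cdj, cei, chj, dhi, efi, fgi, ghi

Hence C_0 ≅ Z^10, C_1 ≅ Z^30, C_2 ≅ Z^20.

∂_1: C_1 → C_0 sends each edge [p,q] (with p < q) to q − p.
As a 10×30 matrix over Z this has rank 9, with invariant factors (1,1,1,1,1,1,1,1,1).

∂_2: C_2 → C_1 maps a triangle to the signed sum of its edges. For instance
  ∂bce = ce − be + bc,
  ∂chj = hj − cj + ch.
The resulting 30×20 matrix has rank 20, and its Smith normal form has invariant factors (1,1,1,1,1,1,1,1,1,1,1,1,1,1,1,1,1,1,1,2).

From H_k ≅ ker(∂_k) / im(∂_{k+1}) we obtain:

  H_0: rank C_0 − rank ∂_1 = 10 − 9 = 1, and the invariant factors of ∂_1 are all 1, so H_0 ≅ Z.
  H_1: rank ker ∂_1 − rank ∂_2 = (30 − 9) − 20 = 1, and ∂_2 has invariant factor 2 > 1, so H_1 ≅ Z ⊕ Z/2.
  H_2: rank ker ∂_2 − rank ∂_3 = (20 − 20) − 0 = 0, and there is no ∂_3, so H_2 ≅ 0.

As a check, the Euler characteristic is 10 − 30 + 20 = 0, which agrees with 1 − 1 + 0 = 0.
(K is a triangulation of the Klein bottle.)

H_0 = Z,  H_1 = Z ⊕ Z/2,  H_2 = 0.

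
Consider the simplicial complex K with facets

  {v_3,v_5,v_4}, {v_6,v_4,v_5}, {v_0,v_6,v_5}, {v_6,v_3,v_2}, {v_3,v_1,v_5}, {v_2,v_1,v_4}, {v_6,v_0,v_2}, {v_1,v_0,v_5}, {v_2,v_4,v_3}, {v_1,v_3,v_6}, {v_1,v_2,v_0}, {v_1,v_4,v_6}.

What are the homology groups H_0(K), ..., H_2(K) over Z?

Order the vertices as v_0 < v_1 < v_2 < v_3 < v_4 < v_5 < v_6. Listing each simplex with vertices in this order, K has dimension 2 with simplices:

  0-simplices (7): [v_0], [v_1], [v_2], [v_3], [v_4], [v_5], [v_6]
  1-simplices (18): (18 of them)
  2-simplices (12): (12 of them)

giving chain groups C_0 ≅ Z^7, C_1 ≅ Z^18, C_2 ≅ Z^12.

∂_1: C_1 → C_0 maps an edge to its endpoints' difference, ∂[p,q] = q − p. For instance
  ∂[v_0,v_5] = [v_5] − [v_0].
The 7×18 boundary matrix has rank 6 and Smith normal form diag(1,1,1,1,1,1).

Boundary ∂_2: C_2 → C_1 acts by ∂[p,q,r] = [q,r] − [p,r] + [p,q]. For instance
  ∂[v_1,v_3,v_6] = [v_3,v_6] − [v_1,v_6] + [v_1,v_3],
  ∂[v_0,v_5,v_6] = [v_5,v_6] − [v_0,v_6] + [v_0,v_5].
This gives a 18×12 integer matrix of rank 12; reducing to Smith normal form yields diagonal entries (1,1,1,1,1,1,1,1,1,1,1,2).

Computing H_k = (kernel of ∂_k) / (image of ∂_{k+1}):

  H_0: rank C_0 − rank ∂_1 = 7 − 6 = 1, and the invariant factors of ∂_1 are all 1, so H_0 ≅ Z.
  H_1: rank ker ∂_1 − rank ∂_2 = (18 − 6) − 12 = 0, and ∂_2 has invariant factor 2 > 1, so H_1 ≅ Z/2Z.
  H_2: rank ker ∂_2 − rank ∂_3 = (12 − 12) − 0 = 0, and there is no ∂_3, so H_2 ≅ 0.

As a check, the Euler characteristic is 7 − 18 + 12 = 1, which agrees with 1 − 0 + 0 = 1.
(K is a triangulation of the real projective plane RP^2.)

H_0 ≅ Z,  H_1 ≅ Z/2Z,  H_2 = 0.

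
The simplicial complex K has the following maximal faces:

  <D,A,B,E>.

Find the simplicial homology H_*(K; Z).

Take the total order A < B < D < E on the vertex set. Then K (dimension 3) consists of the simplices:

  0-simplices (4): A, B, D, E
  1-simplices (6): AB, AD, AE, BD, BE, DE
  2-simplices (4): ABD, ABE, ADE, BDE
  3-simplices (1): ABDE

so the chain groups are C_0 ≅ Z^4, C_1 ≅ Z^6, C_2 ≅ Z^4, C_3 ≅ Z^1.

The boundary map ∂_1: C_1 → C_0 sends each edge [p,q] (with p < q) to q − p.
The resulting 4×6 matrix has rank 3, and its Smith normal form has invariant factors (1,1,1).

∂_2: C_2 → C_1 sends each 2-simplex [p,q,r] to [q,r] − [p,r] + [p,q]. For instance
  ∂ABE = BE − AE + AB,
  ∂ADE = DE − AE + AD.
As a 6×4 matrix over Z this has rank 3, with invariant factors (1,1,1).

Boundary ∂_3: C_3 → C_2 sends each 3-simplex σ to the alternating sum Σ_i (−1)^i (σ with its i-th vertex removed). For instance
  ∂ABDE = BDE − ADE + ABE − ABD.
The 4×1 boundary matrix has rank 1 and Smith normal form diag(1).

Reading off H_k = ker ∂_k / im ∂_{k+1}:

  H_0: rank C_0 − rank ∂_1 = 4 − 3 = 1, and the invariant factors of ∂_1 are all 1, so H_0 ≅ Z.
  H_1: rank ker ∂_1 − rank ∂_2 = (6 − 3) − 3 = 0, and the invariant factors of ∂_2 are all 1, so H_1 ≅ 0.
  H_2: rank ker ∂_2 − rank ∂_3 = (4 − 3) − 1 = 0, and the invariant factors of ∂_3 are all 1, so H_2 ≅ 0.
  H_3: rank ker ∂_3 − rank ∂_4 = (1 − 1) − 0 = 0, and there is no ∂_4, so H_3 ≅ 0.

H_0 ≅ Z,  H_1 = 0,  H_2 = 0,  H_3 = 0.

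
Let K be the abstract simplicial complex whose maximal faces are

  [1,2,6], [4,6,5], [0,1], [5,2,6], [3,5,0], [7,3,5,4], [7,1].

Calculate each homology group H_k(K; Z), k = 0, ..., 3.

Fix the vertex order 0 < 1 < 2 < 3 < 4 < 5 < 6 < 7 and write every simplex with vertices in increasing order. Then dim K = 3 and the simplices of K are:

  0-simplices (8): [0], [1], [2], [3], [4], [5], [6], [7]
  1-simplices (16): [0,1], [0,3], [0,5], [1,2], [1,6], [1,7], [2,5], [2,6], [3,4], [3,5], [3,7], [4,5], [4,6], [4,7], [5,6], [5,7]
  2-simplices (8): [0,3,5], [1,2,6], [2,5,6], [3,4,5], [3,4,7], [3,5,7], [4,5,6], [4,5,7]
  3-simplices (1): [3,4,5,7]

Hence C_0 ≅ Z^8, C_1 ≅ Z^16, C_2 ≅ Z^8, C_3 ≅ Z^1.

∂_1: C_1 → C_0 sends each edge [p,q] (with p < q) to q − p. For instance
  ∂[5,6] = [6] − [5].
The 8×16 boundary matrix has rank 7 and Smith normal form diag(1,1,1,1,1,1,1).

∂_2: C_2 → C_1 sends each 2-simplex [p,q,r] to [q,r] − [p,r] + [p,q]. For instance
  ∂[2,5,6] = [5,6] − [2,6] + [2,5],
  ∂[3,5,7] = [5,7] − [3,7] + [3,5].
This gives a 16×8 integer matrix of rank 7; reducing to Smith normal form yields diagonal entries (1,1,1,1,1,1,1).

The boundary map ∂_3: C_3 → C_2 sends each 3-simplex σ to the alternating sum Σ_i (−1)^i (σ with its i-th vertex removed). For instance
  ∂[3,4,5,7] = [4,5,7] − [3,5,7] + [3,4,7] − [3,4,5].
The 8×1 boundary matrix has rank 1 and Smith normal form diag(1).

Reading off H_k = ker ∂_k / im ∂_{k+1}:

  H_0: rank C_0 − rank ∂_1 = 8 − 7 = 1, and the invariant factors of ∂_1 are all 1, so H_0 ≅ Z.
  H_1: rank ker ∂_1 − rank ∂_2 = (16 − 7) − 7 = 2, and the invariant factors of ∂_2 are all 1, so H_1 ≅ Z^2.
  H_2: rank ker ∂_2 − rank ∂_3 = (8 − 7) − 1 = 0, and the invariant factors of ∂_3 are all 1, so H_2 ≅ 0.
  H_3: rank ker ∂_3 − rank ∂_4 = (1 − 1) − 0 = 0, and there is no ∂_4, so H_3 ≅ 0.

As a check, the Euler characteristic is 8 − 16 + 8 − 1 = -1, which agrees with 1 − 2 + 0 − 0 = -1.

H_0 ≅ Z,  H_1 ≅ Z^2,  H_2 = 0,  H_3 = 0.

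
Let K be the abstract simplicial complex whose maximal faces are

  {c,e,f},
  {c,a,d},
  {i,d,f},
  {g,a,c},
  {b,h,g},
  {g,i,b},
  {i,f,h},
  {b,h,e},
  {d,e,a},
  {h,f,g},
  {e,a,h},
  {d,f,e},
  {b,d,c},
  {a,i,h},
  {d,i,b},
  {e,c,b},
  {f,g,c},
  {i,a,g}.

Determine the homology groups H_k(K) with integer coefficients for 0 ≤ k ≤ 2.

Fix the vertex order a < b < c < d < e < f < g < h < i and write every simplex with vertices in increasing order. Then dim K = 2 and the simplices of K are:

  0-simplices (9): a, b, c, d, e, f, g, h, i
  1-simplices (27): ac, ad, ae, ag, ah, ai, bc, bd, be, bg, bh, bi, cd, ce, cf, cg, de, df, di, ef, eh, fg, fh, fi, gh, gi, hi
  2-simplices (18): acd, acg, ade, aeh, agi, ahi, bcd, bce, bdi, beh, bgh, bgi, cef, cfg, def, dfi, fgh, fhi

so the chain groups are C_0 ≅ Z^9, C_1 ≅ Z^27, C_2 ≅ Z^18.

Boundary ∂_1: C_1 → C_0 is given by ∂[p,q] = [q] − [p]. For instance
  ∂ce = e − c.
This gives a 9×27 integer matrix of rank 8; reducing to Smith normal form yields diagonal entries (1,1,1,1,1,1,1,1).

∂_2: C_2 → C_1 acts by ∂[p,q,r] = [q,r] − [p,r] + [p,q]. For instance
  ∂acg = cg − ag + ac,
  ∂cfg = fg − cg + cf.
As a 27×18 matrix over Z this has rank 18, with invariant factors (1,1,1,1,1,1,1,1,1,1,1,1,1,1,1,1,1,2).

Now H_k = ker ∂_k / im ∂_{k+1}, so:

  H_0: rank C_0 − rank ∂_1 = 9 − 8 = 1, and the invariant factors of ∂_1 are all 1, so H_0 ≅ Z.
  H_1: rank ker ∂_1 − rank ∂_2 = (27 − 8) − 18 = 1, and ∂_2 has invariant factor 2 > 1, so H_1 ≅ Z ⊕ Z_2.
  H_2: rank ker ∂_2 − rank ∂_3 = (18 − 18) − 0 = 0, and there is no ∂_3, so H_2 ≅ 0.

H_0 = Z,  H_1 = Z ⊕ Z_2,  H_2 = 0.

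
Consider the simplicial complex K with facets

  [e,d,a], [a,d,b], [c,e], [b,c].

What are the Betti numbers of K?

K has 5 vertices, 7 edges, 2 triangles.
rank ∂_0 = 0, rank ∂_1 = 4 ⇒ b_0 = 5 − 0 − 4 = 1; all invariant factors of ∂_1 are 1 so no torsion. So H_0 ≅ Z.
rank ∂_1 = 4, rank ∂_2 = 2 ⇒ b_1 = 7 − 4 − 2 = 1; all invariant factors of ∂_2 are 1 so no torsion. So H_1 ≅ Z.
rank ∂_2 = 2, rank ∂_3 = 0 ⇒ b_2 = 2 − 2 − 0 = 0. So H_2 ≅ 0.

b_0 = 1, b_1 = 1, b_2 = 0.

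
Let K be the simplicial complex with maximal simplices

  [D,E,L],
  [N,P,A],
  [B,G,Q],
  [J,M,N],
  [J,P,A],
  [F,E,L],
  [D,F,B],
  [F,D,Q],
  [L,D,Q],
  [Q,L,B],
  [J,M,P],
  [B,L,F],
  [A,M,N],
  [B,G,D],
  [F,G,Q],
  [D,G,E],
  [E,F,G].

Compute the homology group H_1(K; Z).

H_1 ≅ Z × Z/2.

Order the vertices as A < B < D < E < F < G < J < L < M < N < P < Q. Listing each simplex with vertices in this order, K has dimension 2 with simplices:

  0-simplices (12): A, B, D, E, F, G, J, L, M, N, P, Q
  1-simplices (28): AJ, AM, AN, AP, BD, BF, BG, BL, BQ, DE, DF, DG, DL, DQ, EF, EG, EL, FG, FL, FQ, GQ, JM, JN, JP, LQ, MN, MP, NP
  2-simplices (17): AJP, AMN, ANP, BDF, BDG, BFL, BGQ, BLQ, DEG, DEL, DFQ, DLQ, EFG, EFL, FGQ, JMN, JMP

giving chain groups C_0 ≅ Z^12, C_1 ≅ Z^28, C_2 ≅ Z^17.

∂_1: C_1 → C_0 is given by ∂[p,q] = [q] − [p].
As a 12×28 matrix over Z this has rank 10, with invariant factors (1,1,1,1,1,1,1,1,1,1).

∂_2: C_2 → C_1 maps a triangle to the signed sum of its edges. For instance
  ∂DEL = EL − DL + DE,
  ∂DLQ = LQ − DQ + DL.
The 28×17 boundary matrix has rank 17 and Smith normal form diag(1,1,1,1,1,1,1,1,1,1,1,1,1,1,1,1,2).

Computing H_k = (kernel of ∂_k) / (image of ∂_{k+1}):

  H_1: rank ker ∂_1 − rank ∂_2 = (28 − 10) − 17 = 1, and ∂_2 has invariant factor 2 > 1, so H_1 = Z × Z/2.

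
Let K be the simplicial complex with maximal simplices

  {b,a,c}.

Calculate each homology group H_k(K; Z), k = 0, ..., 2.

H_0 ≅ Z,  H_1 = 0,  H_2 = 0.

Fix the vertex order a < b < c and write every simplex with vertices in increasing order. Then dim K = 2 and the simplices of K are:

  0-simplices (3): a, b, c
  1-simplices (3): ab, ac, bc
  2-simplices (1): abc

Hence C_0 ≅ Z^3, C_1 ≅ Z^3, C_2 ≅ Z^1.

Boundary ∂_1: C_1 → C_0 maps an edge to its endpoints' difference, ∂[p,q] = q − p. For instance
  ∂ac = c − a.
The resulting 3×3 matrix has rank 2, and its Smith normal form has invariant factors (1,1).

The boundary map ∂_2: C_2 → C_1 sends each 2-simplex [p,q,r] to [q,r] − [p,r] + [p,q]. For instance
  ∂abc = bc − ac + ab.
This gives a 3×1 integer matrix of rank 1; reducing to Smith normal form yields diagonal entries (1).

Now H_k = ker ∂_k / im ∂_{k+1}, so:

  H_0: rank C_0 − rank ∂_1 = 3 − 2 = 1, and the invariant factors of ∂_1 are all 1, so H_0 = Z.
  H_1: rank ker ∂_1 − rank ∂_2 = (3 − 2) − 1 = 0, and the invariant factors of ∂_2 are all 1, so H_1 = 0.
  H_2: rank ker ∂_2 − rank ∂_3 = (1 − 1) − 0 = 0, and there is no ∂_3, so H_2 = 0.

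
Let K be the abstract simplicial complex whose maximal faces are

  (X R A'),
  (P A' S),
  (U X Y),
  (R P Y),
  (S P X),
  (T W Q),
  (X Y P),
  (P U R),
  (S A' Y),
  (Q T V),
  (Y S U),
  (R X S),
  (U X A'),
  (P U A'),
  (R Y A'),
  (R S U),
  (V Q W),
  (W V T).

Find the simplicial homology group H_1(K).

H_1 ≅ Z^2.

Fix the vertex order P < Q < R < S < T < U < V < W < X < Y < A' and write every simplex with vertices in increasing order. Then dim K = 2 and the simplices of K are:

  0-simplices (11): [P], [Q], [R], [S], [T], [U], [V], [W], [X], [Y], [A']
  1-simplices (27): (27 of them)
  2-simplices (18): (18 of them)

so the chain groups are C_0 ≅ Z^11, C_1 ≅ Z^27, C_2 ≅ Z^18.

Boundary ∂_1: C_1 → C_0 is given by ∂[p,q] = [q] − [p].
The 11×27 boundary matrix has rank 9 and Smith normal form diag(1,1,1,1,1,1,1,1,1).

Boundary ∂_2: C_2 → C_1 sends each 2-simplex [p,q,r] to [q,r] − [p,r] + [p,q]. For instance
  ∂[P,R,Y] = [R,Y] − [P,Y] + [P,R],
  ∂[Q,T,W] = [T,W] − [Q,W] + [Q,T].
This gives a 27×18 integer matrix of rank 16; reducing to Smith normal form yields diagonal entries (1,1,1,1,1,1,1,1,1,1,1,1,1,1,1,1).

Now H_k = ker ∂_k / im ∂_{k+1}, so:

  H_1: rank ker ∂_1 − rank ∂_2 = (27 − 9) − 16 = 2, and the invariant factors of ∂_2 are all 1, so H_1 ≅ Z^2.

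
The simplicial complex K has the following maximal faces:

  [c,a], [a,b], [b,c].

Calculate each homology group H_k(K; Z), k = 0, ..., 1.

H_0 ≅ Z,  H_1 ≅ Z.

Take the total order a < b < c on the vertex set. Then K (dimension 1) consists of the simplices:

  0-simplices (3): a, b, c
  1-simplices (3): ab, ac, bc

giving chain groups C_0 ≅ Z^3, C_1 ≅ Z^3.

Boundary ∂_1: C_1 → C_0 sends each edge [p,q] (with p < q) to q − p. For instance
  ∂ac = c − a.
This gives a 3×3 integer matrix of rank 2; reducing to Smith normal form yields diagonal entries (1,1).

Now H_k = ker ∂_k / im ∂_{k+1}, so:

  H_0: rank C_0 − rank ∂_1 = 3 − 2 = 1, and the invariant factors of ∂_1 are all 1, so H_0 = Z.
  H_1: rank ker ∂_1 − rank ∂_2 = (3 − 2) − 0 = 1, and there is no ∂_2, so H_1 = Z.

As a check, the Euler characteristic is 3 − 3 = 0, which agrees with 1 − 1 = 0.
(K is a triangulation of the circle S^1.)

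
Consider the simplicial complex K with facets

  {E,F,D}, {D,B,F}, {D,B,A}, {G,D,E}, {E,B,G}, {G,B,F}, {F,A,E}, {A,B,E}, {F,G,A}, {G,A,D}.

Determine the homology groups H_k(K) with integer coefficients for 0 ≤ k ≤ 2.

H_0 = Z,  H_1 = Z_2,  H_2 = 0.

Take the total order A < B < D < E < F < G on the vertex set. Then K (dimension 2) consists of the simplices:

  0-simplices (6): A, B, D, E, F, G
  1-simplices (15): AB, AD, AE, AF, AG, BD, BE, BF, BG, DE, DF, DG, EF, EG, FG
  2-simplices (10): ABD, ABE, ADG, AEF, AFG, BDF, BEG, BFG, DEF, DEG

so the chain groups are C_0 ≅ Z^6, C_1 ≅ Z^15, C_2 ≅ Z^10.

∂_1: C_1 → C_0 is given by ∂[p,q] = [q] − [p]. For instance
  ∂AG = G − A.
This gives a 6×15 integer matrix of rank 5; reducing to Smith normal form yields diagonal entries (1,1,1,1,1).

Boundary ∂_2: C_2 → C_1 acts by ∂[p,q,r] = [q,r] − [p,r] + [p,q]. For instance
  ∂ABE = BE − AE + AB,
  ∂DEF = EF − DF + DE.
As a 15×10 matrix over Z this has rank 10, with invariant factors (1,1,1,1,1,1,1,1,1,2).

From H_k ≅ ker(∂_k) / im(∂_{k+1}) we obtain:

  H_0: rank C_0 − rank ∂_1 = 6 − 5 = 1, and the invariant factors of ∂_1 are all 1, so H_0 = Z.
  H_1: rank ker ∂_1 − rank ∂_2 = (15 − 5) − 10 = 0, and ∂_2 has invariant factor 2 > 1, so H_1 = Z_2.
  H_2: rank ker ∂_2 − rank ∂_3 = (10 − 10) − 0 = 0, and there is no ∂_3, so H_2 = 0.

As a check, the Euler characteristic is 6 − 15 + 10 = 1, which agrees with 1 − 0 + 0 = 1.
(K is a triangulation of the real projective plane RP^2.)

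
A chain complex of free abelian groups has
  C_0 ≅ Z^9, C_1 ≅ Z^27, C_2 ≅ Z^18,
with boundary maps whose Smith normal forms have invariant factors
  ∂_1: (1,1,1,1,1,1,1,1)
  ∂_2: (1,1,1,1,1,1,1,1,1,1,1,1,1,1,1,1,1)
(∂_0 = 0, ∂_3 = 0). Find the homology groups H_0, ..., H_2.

H_0 ≅ Z,  H_1 ≅ Z^2,  H_2 ≅ Z.

H_0: b_0 = 9 − 0 − 8 = 1; torsion from ∂_1 factors > 1: none. So H_0 ≅ Z.
H_1: b_1 = 27 − 8 − 17 = 2; torsion from ∂_2 factors > 1: none. So H_1 ≅ Z^2.
H_2: b_2 = 18 − 17 − 0 = 1; torsion from ∂_3 factors > 1: none. So H_2 ≅ Z.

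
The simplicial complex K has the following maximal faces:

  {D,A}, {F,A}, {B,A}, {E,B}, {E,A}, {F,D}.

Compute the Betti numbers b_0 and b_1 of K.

Order the vertices as A < B < D < E < F. Listing each simplex with vertices in this order, K has dimension 1 with simplices:

  0-simplices (5): A, B, D, E, F
  1-simplices (6): AB, AD, AE, AF, BE, DF

Hence C_0 ≅ Z^5, C_1 ≅ Z^6.

∂_1: C_1 → C_0 is given by ∂[p,q] = [q] − [p]. For instance
  ∂BE = E − B.
The resulting 5×6 matrix has rank 4, and its Smith normal form has invariant factors (1,1,1,1).

Computing H_k = (kernel of ∂_k) / (image of ∂_{k+1}):

  H_0: rank C_0 − rank ∂_1 = 5 − 4 = 1, and the invariant factors of ∂_1 are all 1, so H_0 = Z.
  H_1: rank ker ∂_1 − rank ∂_2 = (6 − 4) − 0 = 2, and there is no ∂_2, so H_1 = Z^2.

Hence the Betti numbers are b_0 = 1, b_1 = 2.

b_0 = 1, b_1 = 2.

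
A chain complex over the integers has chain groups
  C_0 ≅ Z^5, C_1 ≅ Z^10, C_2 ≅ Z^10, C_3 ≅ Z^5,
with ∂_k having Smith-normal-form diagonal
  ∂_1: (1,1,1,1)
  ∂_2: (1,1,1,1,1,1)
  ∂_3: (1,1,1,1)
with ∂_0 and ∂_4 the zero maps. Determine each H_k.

H_0 ≅ Z,  H_1 = 0,  H_2 = 0,  H_3 ≅ Z.

H_0: b_0 = 5 − 0 − 4 = 1; torsion from ∂_1 factors > 1: none. So H_0 ≅ Z.
H_1: b_1 = 10 − 4 − 6 = 0; torsion from ∂_2 factors > 1: none. So H_1 ≅ 0.
H_2: b_2 = 10 − 6 − 4 = 0; torsion from ∂_3 factors > 1: none. So H_2 ≅ 0.
H_3: b_3 = 5 − 4 − 0 = 1; torsion from ∂_4 factors > 1: none. So H_3 ≅ Z.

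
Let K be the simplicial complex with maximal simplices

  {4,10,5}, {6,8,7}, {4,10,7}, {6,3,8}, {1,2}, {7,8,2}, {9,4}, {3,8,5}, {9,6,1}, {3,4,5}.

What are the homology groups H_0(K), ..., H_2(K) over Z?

H_0 = Z,  H_1 = Z^3,  H_2 = 0.

Order the vertices as 1 < 2 < 3 < 4 < 5 < 6 < 7 < 8 < 9 < 10. Listing each simplex with vertices in this order, K has dimension 2 with simplices:

  0-simplices (10): [1], [2], [3], [4], [5], [6], [7], [8], [9], [10]
  1-simplices (20): [1,2], [1,6], [1,9], [2,7], [2,8], [3,4], [3,5], [3,6], [3,8], [4,5], [4,7], [4,9], [4,10], [5,8], [5,10], [6,7], [6,8], [6,9], [7,8], [7,10]
  2-simplices (8): [1,6,9], [2,7,8], [3,4,5], [3,5,8], [3,6,8], [4,5,10], [4,7,10], [6,7,8]

giving chain groups C_0 ≅ Z^10, C_1 ≅ Z^20, C_2 ≅ Z^8.

∂_1: C_1 → C_0 sends each edge [p,q] (with p < q) to q − p. For instance
  ∂[3,8] = [8] − [3].
This gives a 10×20 integer matrix of rank 9; reducing to Smith normal form yields diagonal entries (1,1,1,1,1,1,1,1,1).

∂_2: C_2 → C_1 maps a triangle to the signed sum of its edges. For instance
  ∂[3,6,8] = [6,8] − [3,8] + [3,6],
  ∂[4,5,10] = [5,10] − [4,10] + [4,5].
The 20×8 boundary matrix has rank 8 and Smith normal form diag(1,1,1,1,1,1,1,1).

Reading off H_k = ker ∂_k / im ∂_{k+1}:

  H_0: rank C_0 − rank ∂_1 = 10 − 9 = 1, and the invariant factors of ∂_1 are all 1, so H_0 ≅ Z.
  H_1: rank ker ∂_1 − rank ∂_2 = (20 − 9) − 8 = 3, and the invariant factors of ∂_2 are all 1, so H_1 ≅ Z^3.
  H_2: rank ker ∂_2 − rank ∂_3 = (8 − 8) − 0 = 0, and there is no ∂_3, so H_2 ≅ 0.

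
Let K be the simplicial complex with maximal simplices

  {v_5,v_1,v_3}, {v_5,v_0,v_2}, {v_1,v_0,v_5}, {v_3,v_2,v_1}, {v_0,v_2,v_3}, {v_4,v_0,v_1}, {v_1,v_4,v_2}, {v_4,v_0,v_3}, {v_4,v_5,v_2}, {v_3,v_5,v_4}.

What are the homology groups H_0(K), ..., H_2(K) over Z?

H_0 ≅ Z,  H_1 ≅ Z/2Z,  H_2 = 0.

Take the total order v_0 < v_1 < v_2 < v_3 < v_4 < v_5 on the vertex set. Then K (dimension 2) consists of the simplices:

  0-simplices (6): [v_0], [v_1], [v_2], [v_3], [v_4], [v_5]
  1-simplices (15): (15 of them)
  2-simplices (10): [v_0,v_1,v_4], [v_0,v_1,v_5], [v_0,v_2,v_3], [v_0,v_2,v_5], [v_0,v_3,v_4], [v_1,v_2,v_3], [v_1,v_2,v_4], [v_1,v_3,v_5], [v_2,v_4,v_5], [v_3,v_4,v_5]

Hence C_0 ≅ Z^6, C_1 ≅ Z^15, C_2 ≅ Z^10.

The boundary map ∂_1: C_1 → C_0 is given by ∂[p,q] = [q] − [p].
The resulting 6×15 matrix has rank 5, and its Smith normal form has invariant factors (1,1,1,1,1).

The boundary map ∂_2: C_2 → C_1 acts by ∂[p,q,r] = [q,r] − [p,r] + [p,q]. For instance
  ∂[v_0,v_2,v_3] = [v_2,v_3] − [v_0,v_3] + [v_0,v_2],
  ∂[v_2,v_4,v_5] = [v_4,v_5] − [v_2,v_5] + [v_2,v_4].
The resulting 15×10 matrix has rank 10, and its Smith normal form has invariant factors (1,1,1,1,1,1,1,1,1,2).

Reading off H_k = ker ∂_k / im ∂_{k+1}:

  H_0: rank C_0 − rank ∂_1 = 6 − 5 = 1, and the invariant factors of ∂_1 are all 1, so H_0 = Z.
  H_1: rank ker ∂_1 − rank ∂_2 = (15 − 5) − 10 = 0, and ∂_2 has invariant factor 2 > 1, so H_1 = Z/2Z.
  H_2: rank ker ∂_2 − rank ∂_3 = (10 − 10) − 0 = 0, and there is no ∂_3, so H_2 = 0.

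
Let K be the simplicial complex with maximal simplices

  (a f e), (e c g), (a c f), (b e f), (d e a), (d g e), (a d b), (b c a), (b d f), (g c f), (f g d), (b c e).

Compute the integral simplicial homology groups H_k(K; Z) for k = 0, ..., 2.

Order the vertices as a < b < c < d < e < f < g. Listing each simplex with vertices in this order, K has dimension 2 with simplices:

  0-simplices (7): a, b, c, d, e, f, g
  1-simplices (18): ab, ac, ad, ae, af, bc, bd, be, bf, ce, cf, cg, de, df, dg, ef, eg, fg
  2-simplices (12): abc, abd, acf, ade, aef, bce, bdf, bef, ceg, cfg, deg, dfg

giving chain groups C_0 ≅ Z^7, C_1 ≅ Z^18, C_2 ≅ Z^12.

The boundary map ∂_1: C_1 → C_0 is given by ∂[p,q] = [q] − [p]. For instance
  ∂df = f − d.
This gives a 7×18 integer matrix of rank 6; reducing to Smith normal form yields diagonal entries (1,1,1,1,1,1).

Boundary ∂_2: C_2 → C_1 maps a triangle to the signed sum of its edges. For instance
  ∂bdf = df − bf + bd,
  ∂cfg = fg − cg + cf.
The resulting 18×12 matrix has rank 12, and its Smith normal form has invariant factors (1,1,1,1,1,1,1,1,1,1,1,2).

Now H_k = ker ∂_k / im ∂_{k+1}, so:

  H_0: rank C_0 − rank ∂_1 = 7 − 6 = 1, and the invariant factors of ∂_1 are all 1, so H_0 ≅ Z.
  H_1: rank ker ∂_1 − rank ∂_2 = (18 − 6) − 12 = 0, and ∂_2 has invariant factor 2 > 1, so H_1 ≅ Z/2Z.
  H_2: rank ker ∂_2 − rank ∂_3 = (12 − 12) − 0 = 0, and there is no ∂_3, so H_2 ≅ 0.

As a check, the Euler characteristic is 7 − 18 + 12 = 1, which agrees with 1 − 0 + 0 = 1.
(K is a triangulation of the real projective plane RP^2.)

H_0 ≅ Z,  H_1 ≅ Z/2Z,  H_2 = 0.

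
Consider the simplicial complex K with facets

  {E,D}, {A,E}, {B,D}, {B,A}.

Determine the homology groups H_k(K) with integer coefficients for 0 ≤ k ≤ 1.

H_0 ≅ Z,  H_1 ≅ Z.

Take the total order A < B < D < E on the vertex set. Then K (dimension 1) consists of the simplices:

  0-simplices (4): A, B, D, E
  1-simplices (4): AB, AE, BD, DE

Hence C_0 ≅ Z^4, C_1 ≅ Z^4.

The boundary map ∂_1: C_1 → C_0 maps an edge to its endpoints' difference, ∂[p,q] = q − p. For instance
  ∂BD = D − B.
The 4×4 boundary matrix has rank 3 and Smith normal form diag(1,1,1).

Now H_k = ker ∂_k / im ∂_{k+1}, so:

  H_0: rank C_0 − rank ∂_1 = 4 − 3 = 1, and the invariant factors of ∂_1 are all 1, so H_0 = Z.
  H_1: rank ker ∂_1 − rank ∂_2 = (4 − 3) − 0 = 1, and there is no ∂_2, so H_1 = Z.

(K is a triangulation of the circle S^1.)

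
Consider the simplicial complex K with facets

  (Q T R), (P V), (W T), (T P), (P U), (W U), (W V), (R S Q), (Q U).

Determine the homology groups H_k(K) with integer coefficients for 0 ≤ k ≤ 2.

Fix the vertex order P < Q < R < S < T < U < V < W and write every simplex with vertices in increasing order. Then dim K = 2 and the simplices of K are:

  0-simplices (8): P, Q, R, S, T, U, V, W
  1-simplices (12): PT, PU, PV, QR, QS, QT, QU, RS, RT, TW, UW, VW
  2-simplices (2): QRS, QRT

so the chain groups are C_0 ≅ Z^8, C_1 ≅ Z^12, C_2 ≅ Z^2.

Boundary ∂_1: C_1 → C_0 sends each edge [p,q] (with p < q) to q − p. For instance
  ∂TW = W − T.
As a 8×12 matrix over Z this has rank 7, with invariant factors (1,1,1,1,1,1,1).

The boundary map ∂_2: C_2 → C_1 maps a triangle to the signed sum of its edges. For instance
  ∂QRT = RT − QT + QR,
  ∂QRS = RS − QS + QR.
The 12×2 boundary matrix has rank 2 and Smith normal form diag(1,1).

Computing H_k = (kernel of ∂_k) / (image of ∂_{k+1}):

  H_0: rank C_0 − rank ∂_1 = 8 − 7 = 1, and the invariant factors of ∂_1 are all 1, so H_0 = Z.
  H_1: rank ker ∂_1 − rank ∂_2 = (12 − 7) − 2 = 3, and the invariant factors of ∂_2 are all 1, so H_1 = Z^3.
  H_2: rank ker ∂_2 − rank ∂_3 = (2 − 2) − 0 = 0, and there is no ∂_3, so H_2 = 0.

As a check, the Euler characteristic is 8 − 12 + 2 = -2, which agrees with 1 − 3 + 0 = -2.

H_0 ≅ Z,  H_1 ≅ Z^3,  H_2 = 0.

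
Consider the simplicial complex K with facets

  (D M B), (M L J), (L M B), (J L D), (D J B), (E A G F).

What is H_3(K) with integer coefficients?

Take the total order A < B < D < E < F < G < J < L < M on the vertex set. Then K (dimension 3) consists of the simplices:

  0-simplices (9): A, B, D, E, F, G, J, L, M
  1-simplices (16): AE, AF, AG, BD, BJ, BL, BM, DJ, DL, DM, EF, EG, FG, JL, JM, LM
  2-simplices (9): AEF, AEG, AFG, BDJ, BDM, BLM, DJL, EFG, JLM
  3-simplices (1): AEFG

giving chain groups C_0 ≅ Z^9, C_1 ≅ Z^16, C_2 ≅ Z^9, C_3 ≅ Z^1.

The boundary map ∂_1: C_1 → C_0 maps an edge to its endpoints' difference, ∂[p,q] = q − p.
The 9×16 boundary matrix has rank 7 and Smith normal form diag(1,1,1,1,1,1,1).

The boundary map ∂_2: C_2 → C_1 maps a triangle to the signed sum of its edges. For instance
  ∂EFG = FG − EG + EF,
  ∂DJL = JL − DL + DJ.
This gives a 16×9 integer matrix of rank 8; reducing to Smith normal form yields diagonal entries (1,1,1,1,1,1,1,1).

Boundary ∂_3: C_3 → C_2 sends each 3-simplex σ to the alternating sum Σ_i (−1)^i (σ with its i-th vertex removed). For instance
  ∂AEFG = EFG − AFG + AEG − AEF.
The resulting 9×1 matrix has rank 1, and its Smith normal form has invariant factors (1).

Reading off H_k = ker ∂_k / im ∂_{k+1}:

  H_3: rank ker ∂_3 − rank ∂_4 = (1 − 1) − 0 = 0, and there is no ∂_4, so H_3 = 0.

(K is a triangulation of the disjoint union of the 3-simplex and the Möbius band.)

H_3 = 0.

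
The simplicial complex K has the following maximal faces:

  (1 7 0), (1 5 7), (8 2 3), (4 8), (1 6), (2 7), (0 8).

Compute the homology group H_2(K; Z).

H_2 ≅ 0.

Take the total order 0 < 1 < 2 < 3 < 4 < 5 < 6 < 7 < 8 on the vertex set. Then K (dimension 2) consists of the simplices:

  0-simplices (9): [0], [1], [2], [3], [4], [5], [6], [7], [8]
  1-simplices (12): [0,1], [0,7], [0,8], [1,5], [1,6], [1,7], [2,3], [2,7], [2,8], [3,8], [4,8], [5,7]
  2-simplices (3): [0,1,7], [1,5,7], [2,3,8]

Hence C_0 ≅ Z^9, C_1 ≅ Z^12, C_2 ≅ Z^3.

The boundary map ∂_1: C_1 → C_0 sends each edge [p,q] (with p < q) to q − p.
The 9×12 boundary matrix has rank 8 and Smith normal form diag(1,1,1,1,1,1,1,1).

The boundary map ∂_2: C_2 → C_1 sends each 2-simplex [p,q,r] to [q,r] − [p,r] + [p,q]. For instance
  ∂[1,5,7] = [5,7] − [1,7] + [1,5],
  ∂[0,1,7] = [1,7] − [0,7] + [0,1].
The resulting 12×3 matrix has rank 3, and its Smith normal form has invariant factors (1,1,1).

Computing H_k = (kernel of ∂_k) / (image of ∂_{k+1}):

  H_2: rank ker ∂_2 − rank ∂_3 = (3 − 3) − 0 = 0, and there is no ∂_3, so H_2 = 0.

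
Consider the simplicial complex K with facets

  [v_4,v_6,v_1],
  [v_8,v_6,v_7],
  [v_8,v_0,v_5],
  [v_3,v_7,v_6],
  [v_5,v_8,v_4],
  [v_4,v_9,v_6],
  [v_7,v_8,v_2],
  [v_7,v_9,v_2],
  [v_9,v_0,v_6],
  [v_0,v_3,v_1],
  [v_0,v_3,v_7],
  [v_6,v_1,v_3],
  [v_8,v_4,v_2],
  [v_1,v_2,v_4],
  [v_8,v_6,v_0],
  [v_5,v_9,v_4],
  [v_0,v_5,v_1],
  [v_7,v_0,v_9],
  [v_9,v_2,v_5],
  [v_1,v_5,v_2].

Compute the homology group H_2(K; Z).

K has 10 vertices, 30 edges, 20 triangles.
rank ∂_2 = 20, rank ∂_3 = 0 ⇒ b_2 = 20 − 20 − 0 = 0. So H_2 = 0.

H_2 ≅ 0.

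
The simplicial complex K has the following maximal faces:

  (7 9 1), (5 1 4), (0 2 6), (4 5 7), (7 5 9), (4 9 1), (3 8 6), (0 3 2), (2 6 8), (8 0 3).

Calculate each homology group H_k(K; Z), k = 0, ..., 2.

H_0 ≅ Z^2,  H_1 ≅ Z^2,  H_2 = 0.

K has 10 vertices, 20 edges, 10 triangles.
rank ∂_0 = 0, rank ∂_1 = 8 ⇒ b_0 = 10 − 0 − 8 = 2; all invariant factors of ∂_1 are 1 so no torsion. So H_0 = Z^2.
rank ∂_1 = 8, rank ∂_2 = 10 ⇒ b_1 = 20 − 8 − 10 = 2; all invariant factors of ∂_2 are 1 so no torsion. So H_1 = Z^2.
rank ∂_2 = 10, rank ∂_3 = 0 ⇒ b_2 = 10 − 10 − 0 = 0. So H_2 = 0.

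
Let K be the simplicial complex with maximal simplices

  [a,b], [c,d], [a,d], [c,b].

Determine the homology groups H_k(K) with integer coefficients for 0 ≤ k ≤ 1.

H_0 ≅ Z,  H_1 ≅ Z.

Take the total order a < b < c < d on the vertex set. Then K (dimension 1) consists of the simplices:

  0-simplices (4): a, b, c, d
  1-simplices (4): ab, ad, bc, cd

Hence C_0 ≅ Z^4, C_1 ≅ Z^4.

Boundary ∂_1: C_1 → C_0 sends each edge [p,q] (with p < q) to q − p.
The 4×4 boundary matrix has rank 3 and Smith normal form diag(1,1,1).

From H_k ≅ ker(∂_k) / im(∂_{k+1}) we obtain:

  H_0: rank C_0 − rank ∂_1 = 4 − 3 = 1, and the invariant factors of ∂_1 are all 1, so H_0 = Z.
  H_1: rank ker ∂_1 − rank ∂_2 = (4 − 3) − 0 = 1, and there is no ∂_2, so H_1 = Z.

As a check, the Euler characteristic is 4 − 4 = 0, which agrees with 1 − 1 = 0.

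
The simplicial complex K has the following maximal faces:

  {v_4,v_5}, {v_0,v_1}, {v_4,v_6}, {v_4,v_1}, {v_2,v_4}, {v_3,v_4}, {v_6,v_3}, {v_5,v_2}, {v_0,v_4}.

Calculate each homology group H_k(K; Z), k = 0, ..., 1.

We work with the vertex ordering v_0 < v_1 < v_2 < v_3 < v_4 < v_5 < v_6. The simplices of K, each written with vertices in increasing order, are:

  0-simplices (7): [v_0], [v_1], [v_2], [v_3], [v_4], [v_5], [v_6]
  1-simplices (9): [v_0,v_1], [v_0,v_4], [v_1,v_4], [v_2,v_4], [v_2,v_5], [v_3,v_4], [v_3,v_6], [v_4,v_5], [v_4,v_6]

so the chain groups are C_0 ≅ Z^7, C_1 ≅ Z^9.

Boundary ∂_1: C_1 → C_0 is given by ∂[p,q] = [q] − [p]. For instance
  ∂[v_1,v_4] = [v_4] − [v_1].
As a 7×9 matrix over Z this has rank 6, with invariant factors (1,1,1,1,1,1).

Computing H_k = (kernel of ∂_k) / (image of ∂_{k+1}):

  H_0: rank C_0 − rank ∂_1 = 7 − 6 = 1, and the invariant factors of ∂_1 are all 1, so H_0 ≅ Z.
  H_1: rank ker ∂_1 − rank ∂_2 = (9 − 6) − 0 = 3, and there is no ∂_2, so H_1 ≅ Z^3.

H_0 ≅ Z,  H_1 ≅ Z^3.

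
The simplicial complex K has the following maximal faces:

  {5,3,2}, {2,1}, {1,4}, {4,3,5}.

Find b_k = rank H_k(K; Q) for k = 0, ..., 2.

b_0 = 1, b_1 = 1, b_2 = 0.

We work with the vertex ordering 1 < 2 < 3 < 4 < 5. The simplices of K, each written with vertices in increasing order, are:

  0-simplices (5): [1], [2], [3], [4], [5]
  1-simplices (7): [1,2], [1,4], [2,3], [2,5], [3,4], [3,5], [4,5]
  2-simplices (2): [2,3,5], [3,4,5]

so the chain groups are C_0 ≅ Z^5, C_1 ≅ Z^7, C_2 ≅ Z^2.

Boundary ∂_1: C_1 → C_0 maps an edge to its endpoints' difference, ∂[p,q] = q − p. For instance
  ∂[2,3] = [3] − [2].
The 5×7 boundary matrix has rank 4 and Smith normal form diag(1,1,1,1).

∂_2: C_2 → C_1 maps a triangle to the signed sum of its edges. For instance
  ∂[3,4,5] = [4,5] − [3,5] + [3,4],
  ∂[2,3,5] = [3,5] − [2,5] + [2,3].
As a 7×2 matrix over Z this has rank 2, with invariant factors (1,1).

Reading off H_k = ker ∂_k / im ∂_{k+1}:

  H_0: rank C_0 − rank ∂_1 = 5 − 4 = 1, and the invariant factors of ∂_1 are all 1, so H_0 ≅ Z.
  H_1: rank ker ∂_1 − rank ∂_2 = (7 − 4) − 2 = 1, and the invariant factors of ∂_2 are all 1, so H_1 ≅ Z.
  H_2: rank ker ∂_2 − rank ∂_3 = (2 − 2) − 0 = 0, and there is no ∂_3, so H_2 ≅ 0.

As a check, the Euler characteristic is 5 − 7 + 2 = 0, which agrees with 1 − 1 + 0 = 0.

Hence the Betti numbers are b_0 = 1, b_1 = 1, b_2 = 0.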